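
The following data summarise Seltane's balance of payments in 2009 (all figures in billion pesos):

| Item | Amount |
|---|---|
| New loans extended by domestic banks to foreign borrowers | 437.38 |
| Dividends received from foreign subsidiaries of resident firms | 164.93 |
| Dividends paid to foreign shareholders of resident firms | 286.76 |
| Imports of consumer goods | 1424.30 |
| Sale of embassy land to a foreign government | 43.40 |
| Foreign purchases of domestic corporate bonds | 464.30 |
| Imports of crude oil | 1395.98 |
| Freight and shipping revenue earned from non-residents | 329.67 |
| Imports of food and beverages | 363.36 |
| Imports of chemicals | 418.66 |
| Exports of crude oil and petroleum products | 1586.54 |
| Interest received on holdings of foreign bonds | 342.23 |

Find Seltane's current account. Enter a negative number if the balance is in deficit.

-1465.69

Goods: -1395.98 - 363.36 - 418.66 - 1424.30 + 1586.54 = -2015.76
Services: 329.67
Primary income: 342.23 - 286.76 + 164.93 = 220.40
Current account = (-2015.76) + 329.67 + 220.40 = -1465.69
(Excluded from the current account — financial account: new loans extended by domestic banks to foreign borrowers 437.38, foreign purchases of domestic corporate bonds 464.30; capital account: sale of embassy land to a foreign government 43.40.)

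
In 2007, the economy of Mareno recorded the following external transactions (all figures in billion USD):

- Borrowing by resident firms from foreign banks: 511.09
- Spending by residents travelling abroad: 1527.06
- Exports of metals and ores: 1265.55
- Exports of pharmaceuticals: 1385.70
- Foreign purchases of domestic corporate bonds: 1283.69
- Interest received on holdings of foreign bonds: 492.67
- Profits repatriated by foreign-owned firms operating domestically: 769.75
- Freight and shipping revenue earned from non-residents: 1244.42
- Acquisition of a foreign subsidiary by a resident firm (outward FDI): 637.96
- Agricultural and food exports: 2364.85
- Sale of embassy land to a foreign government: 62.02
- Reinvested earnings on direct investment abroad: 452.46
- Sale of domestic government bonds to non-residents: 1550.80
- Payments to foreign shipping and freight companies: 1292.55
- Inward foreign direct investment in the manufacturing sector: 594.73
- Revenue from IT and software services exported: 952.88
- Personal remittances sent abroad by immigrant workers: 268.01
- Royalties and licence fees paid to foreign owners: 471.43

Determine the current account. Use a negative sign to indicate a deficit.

Goods: 1265.55 + 1385.70 + 2364.85 = 5016.10
Services: 1244.42 - 1292.55 - 471.43 + 952.88 - 1527.06 = -1093.74
Primary income: -769.75 + 492.67 + 452.46 = 175.38
Secondary income: -268.01
Current account = 5016.10 + (-1093.74) + 175.38 + (-268.01) = 3829.73
(Excluded from the current account — financial account: borrowing by resident firms from foreign banks 511.09, foreign purchases of domestic corporate bonds 1283.69, acquisition of a foreign subsidiary by a resident firm (outward FDI) 637.96, sale of domestic government bonds to non-residents 1550.80, inward foreign direct investment in the manufacturing sector 594.73; capital account: sale of embassy land to a foreign government 62.02.)

3829.73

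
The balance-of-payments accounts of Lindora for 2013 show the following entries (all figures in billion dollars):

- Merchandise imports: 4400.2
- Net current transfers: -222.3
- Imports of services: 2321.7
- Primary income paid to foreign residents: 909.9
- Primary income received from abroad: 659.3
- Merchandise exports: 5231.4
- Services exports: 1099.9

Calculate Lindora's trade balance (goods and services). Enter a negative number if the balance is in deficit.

-390.6

Goods balance = 5231.4 - 4400.2 = 831.2
Services balance = 1099.9 - 2321.7 = -1221.8
Trade balance (goods + services) = 831.2 + (-1221.8) = -390.6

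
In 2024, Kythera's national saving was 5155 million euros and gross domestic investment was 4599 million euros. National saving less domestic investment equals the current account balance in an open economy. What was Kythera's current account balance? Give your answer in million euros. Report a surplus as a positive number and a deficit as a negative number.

556

S - I = CA (net lending to the rest of the world).
CA = S - I = 5155 - 4599 = 556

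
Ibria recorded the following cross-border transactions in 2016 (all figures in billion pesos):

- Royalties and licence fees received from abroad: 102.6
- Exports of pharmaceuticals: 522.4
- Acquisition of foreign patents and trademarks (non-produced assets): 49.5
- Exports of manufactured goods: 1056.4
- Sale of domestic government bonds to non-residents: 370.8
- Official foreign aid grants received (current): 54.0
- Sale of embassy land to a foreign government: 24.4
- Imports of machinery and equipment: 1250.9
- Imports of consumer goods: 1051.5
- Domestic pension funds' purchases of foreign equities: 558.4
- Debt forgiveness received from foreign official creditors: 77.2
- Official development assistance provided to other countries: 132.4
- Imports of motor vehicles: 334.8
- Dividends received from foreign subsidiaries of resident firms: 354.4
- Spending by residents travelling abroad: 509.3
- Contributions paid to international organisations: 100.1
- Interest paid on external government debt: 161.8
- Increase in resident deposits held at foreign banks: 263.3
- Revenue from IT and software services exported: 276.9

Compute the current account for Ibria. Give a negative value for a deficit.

Goods: -334.8 + 522.4 - 1250.9 - 1051.5 + 1056.4 = -1058.4
Services: -509.3 + 276.9 + 102.6 = -129.8
Primary income: 354.4 - 161.8 = 192.6
Secondary income: 54.0 - 132.4 - 100.1 = -178.5
Current account = (-1058.4) + (-129.8) + 192.6 + (-178.5) = -1174.1
(Excluded from the current account — capital account: acquisition of foreign patents and trademarks (non-produced assets) 49.5, sale of embassy land to a foreign government 24.4, debt forgiveness received from foreign official creditors 77.2; financial account: sale of domestic government bonds to non-residents 370.8, domestic pension funds' purchases of foreign equities 558.4, increase in resident deposits held at foreign banks 263.3.)

-1174.1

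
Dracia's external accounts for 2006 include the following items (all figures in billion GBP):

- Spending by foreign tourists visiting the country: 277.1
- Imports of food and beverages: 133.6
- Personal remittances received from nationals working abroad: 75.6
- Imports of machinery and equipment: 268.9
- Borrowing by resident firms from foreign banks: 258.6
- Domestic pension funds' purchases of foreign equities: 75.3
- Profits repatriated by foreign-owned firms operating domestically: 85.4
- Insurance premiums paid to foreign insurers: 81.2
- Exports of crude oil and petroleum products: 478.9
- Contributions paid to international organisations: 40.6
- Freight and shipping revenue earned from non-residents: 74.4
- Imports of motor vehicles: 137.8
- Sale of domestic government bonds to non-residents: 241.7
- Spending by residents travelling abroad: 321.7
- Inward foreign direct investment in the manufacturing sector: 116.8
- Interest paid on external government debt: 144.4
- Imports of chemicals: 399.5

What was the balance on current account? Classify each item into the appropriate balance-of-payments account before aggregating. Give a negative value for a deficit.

-707.1

Goods: -399.5 + 478.9 - 133.6 - 268.9 - 137.8 = -460.9
Services: -321.7 + 74.4 + 277.1 - 81.2 = -51.4
Primary income: -144.4 - 85.4 = -229.8
Secondary income: -40.6 + 75.6 = 35.0
Current account = (-460.9) + (-51.4) + (-229.8) + 35.0 = -707.1
(Excluded from the current account — financial account: borrowing by resident firms from foreign banks 258.6, domestic pension funds' purchases of foreign equities 75.3, sale of domestic government bonds to non-residents 241.7, inward foreign direct investment in the manufacturing sector 116.8.)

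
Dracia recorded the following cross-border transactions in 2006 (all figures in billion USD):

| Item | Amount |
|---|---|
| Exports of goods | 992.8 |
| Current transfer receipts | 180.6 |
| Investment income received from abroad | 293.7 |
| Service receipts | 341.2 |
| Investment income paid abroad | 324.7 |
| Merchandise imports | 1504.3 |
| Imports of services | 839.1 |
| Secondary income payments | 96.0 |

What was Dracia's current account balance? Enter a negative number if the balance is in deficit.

-955.8

Goods balance = 992.8 - 1504.3 = -511.5
Services balance = 341.2 - 839.1 = -497.9
Trade balance (goods + services) = -511.5 + (-497.9) = -1009.4
Net primary income = 293.7 - 324.7 = -31.0
Net secondary income = 180.6 - 96.0 = 84.6
Current account = -1009.4 + (-31.0) + 84.6 = -955.8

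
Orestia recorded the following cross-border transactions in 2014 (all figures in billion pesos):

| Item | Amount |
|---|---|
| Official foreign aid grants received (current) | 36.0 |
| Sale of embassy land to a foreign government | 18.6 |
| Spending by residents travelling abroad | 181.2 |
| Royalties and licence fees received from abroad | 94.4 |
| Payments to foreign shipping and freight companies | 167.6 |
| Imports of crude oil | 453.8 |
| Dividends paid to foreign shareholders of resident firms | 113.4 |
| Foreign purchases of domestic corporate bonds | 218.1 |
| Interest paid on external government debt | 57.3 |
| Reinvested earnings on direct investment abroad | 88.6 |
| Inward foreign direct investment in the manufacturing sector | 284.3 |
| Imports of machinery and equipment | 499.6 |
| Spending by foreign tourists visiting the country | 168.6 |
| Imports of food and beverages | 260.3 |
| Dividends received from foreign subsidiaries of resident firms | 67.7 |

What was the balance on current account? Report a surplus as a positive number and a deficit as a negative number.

-1277.9

Goods: -453.8 - 499.6 - 260.3 = -1213.7
Services: -167.6 - 181.2 + 94.4 + 168.6 = -85.8
Primary income: -113.4 + 67.7 + 88.6 - 57.3 = -14.4
Secondary income: 36.0
Current account = (-1213.7) + (-85.8) + (-14.4) + 36.0 = -1277.9
(Excluded from the current account — capital account: sale of embassy land to a foreign government 18.6; financial account: foreign purchases of domestic corporate bonds 218.1, inward foreign direct investment in the manufacturing sector 284.3.)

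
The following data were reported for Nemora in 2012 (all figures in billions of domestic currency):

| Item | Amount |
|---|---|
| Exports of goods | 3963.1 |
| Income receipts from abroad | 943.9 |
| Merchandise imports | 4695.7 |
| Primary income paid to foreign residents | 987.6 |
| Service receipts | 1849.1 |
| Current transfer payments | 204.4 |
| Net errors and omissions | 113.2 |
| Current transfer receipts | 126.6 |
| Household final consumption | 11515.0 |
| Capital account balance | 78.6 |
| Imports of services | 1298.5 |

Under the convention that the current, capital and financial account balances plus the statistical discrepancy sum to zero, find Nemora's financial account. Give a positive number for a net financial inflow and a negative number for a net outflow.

Goods balance = 3963.1 - 4695.7 = -732.6
Services balance = 1849.1 - 1298.5 = 550.6
Trade balance (goods + services) = -732.6 + 550.6 = -182.0
Net primary income = 943.9 - 987.6 = -43.7
Net secondary income = 126.6 - 204.4 = -77.8
Current account = -182.0 + (-43.7) + (-77.8) = -303.5
Financial account = -(-303.5 + 78.6 + 113.2) = 111.7

111.7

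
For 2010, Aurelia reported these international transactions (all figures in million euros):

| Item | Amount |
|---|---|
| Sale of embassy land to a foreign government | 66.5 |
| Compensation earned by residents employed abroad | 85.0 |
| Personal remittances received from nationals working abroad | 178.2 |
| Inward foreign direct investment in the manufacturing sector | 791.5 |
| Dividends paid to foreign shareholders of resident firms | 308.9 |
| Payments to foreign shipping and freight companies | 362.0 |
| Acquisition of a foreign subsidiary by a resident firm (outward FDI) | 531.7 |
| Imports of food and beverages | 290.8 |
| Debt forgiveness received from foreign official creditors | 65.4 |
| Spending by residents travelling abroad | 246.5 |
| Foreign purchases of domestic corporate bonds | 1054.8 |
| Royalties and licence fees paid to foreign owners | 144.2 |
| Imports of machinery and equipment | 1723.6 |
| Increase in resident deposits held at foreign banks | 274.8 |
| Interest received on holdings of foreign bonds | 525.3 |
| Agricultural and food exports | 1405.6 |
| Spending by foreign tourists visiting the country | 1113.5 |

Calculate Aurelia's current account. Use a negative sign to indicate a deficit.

231.6

Goods: -1723.6 - 290.8 + 1405.6 = -608.8
Services: -144.2 + 1113.5 - 362.0 - 246.5 = 360.8
Primary income: 525.3 - 308.9 + 85.0 = 301.4
Secondary income: 178.2
Current account = (-608.8) + 360.8 + 301.4 + 178.2 = 231.6
(Excluded from the current account — capital account: sale of embassy land to a foreign government 66.5, debt forgiveness received from foreign official creditors 65.4; financial account: inward foreign direct investment in the manufacturing sector 791.5, acquisition of a foreign subsidiary by a resident firm (outward FDI) 531.7, foreign purchases of domestic corporate bonds 1054.8, increase in resident deposits held at foreign banks 274.8.)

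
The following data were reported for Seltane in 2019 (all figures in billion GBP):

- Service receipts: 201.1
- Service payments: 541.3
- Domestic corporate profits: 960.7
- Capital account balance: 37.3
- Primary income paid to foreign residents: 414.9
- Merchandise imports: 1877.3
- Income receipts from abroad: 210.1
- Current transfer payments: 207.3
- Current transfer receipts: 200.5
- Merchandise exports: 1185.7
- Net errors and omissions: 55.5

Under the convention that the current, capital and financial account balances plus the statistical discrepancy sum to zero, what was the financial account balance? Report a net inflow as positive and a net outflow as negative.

1150.6

Goods balance = 1185.7 - 1877.3 = -691.6
Services balance = 201.1 - 541.3 = -340.2
Trade balance (goods + services) = -691.6 + (-340.2) = -1031.8
Net primary income = 210.1 - 414.9 = -204.8
Net secondary income = 200.5 - 207.3 = -6.8
Current account = -1031.8 + (-204.8) + (-6.8) = -1243.4
Financial account = -(-1243.4 + 37.3 + 55.5) = 1150.6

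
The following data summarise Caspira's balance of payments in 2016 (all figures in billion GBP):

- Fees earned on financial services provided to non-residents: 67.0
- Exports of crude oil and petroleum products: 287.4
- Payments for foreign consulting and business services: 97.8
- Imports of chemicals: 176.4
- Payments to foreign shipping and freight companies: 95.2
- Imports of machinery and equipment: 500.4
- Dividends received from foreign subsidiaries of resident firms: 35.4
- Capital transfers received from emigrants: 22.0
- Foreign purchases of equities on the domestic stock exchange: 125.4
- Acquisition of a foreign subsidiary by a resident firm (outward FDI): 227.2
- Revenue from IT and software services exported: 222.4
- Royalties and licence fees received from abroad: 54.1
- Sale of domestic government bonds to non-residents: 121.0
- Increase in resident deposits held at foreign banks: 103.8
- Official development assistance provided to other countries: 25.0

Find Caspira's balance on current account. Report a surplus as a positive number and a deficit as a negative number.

-228.5

Goods: 287.4 - 500.4 - 176.4 = -389.4
Services: 54.1 + 67.0 + 222.4 - 97.8 - 95.2 = 150.5
Primary income: 35.4
Secondary income: -25.0
Current account = (-389.4) + 150.5 + 35.4 + (-25.0) = -228.5
(Excluded from the current account — capital account: capital transfers received from emigrants 22.0; financial account: foreign purchases of equities on the domestic stock exchange 125.4, acquisition of a foreign subsidiary by a resident firm (outward FDI) 227.2, sale of domestic government bonds to non-residents 121.0, increase in resident deposits held at foreign banks 103.8.)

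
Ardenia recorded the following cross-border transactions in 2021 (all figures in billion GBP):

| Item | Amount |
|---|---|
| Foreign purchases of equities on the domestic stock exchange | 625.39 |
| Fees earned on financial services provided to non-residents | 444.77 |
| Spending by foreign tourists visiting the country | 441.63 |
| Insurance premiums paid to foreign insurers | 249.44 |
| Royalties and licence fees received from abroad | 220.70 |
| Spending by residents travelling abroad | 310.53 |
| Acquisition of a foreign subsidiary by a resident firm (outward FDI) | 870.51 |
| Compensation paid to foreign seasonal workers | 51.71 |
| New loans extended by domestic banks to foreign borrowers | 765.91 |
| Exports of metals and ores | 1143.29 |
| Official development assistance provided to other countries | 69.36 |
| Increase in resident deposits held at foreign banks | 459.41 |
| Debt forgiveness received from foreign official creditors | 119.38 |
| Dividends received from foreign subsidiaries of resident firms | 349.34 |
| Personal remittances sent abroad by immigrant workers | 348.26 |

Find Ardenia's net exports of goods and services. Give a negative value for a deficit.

1690.42

Goods: 1143.29
Services: 444.77 - 249.44 + 441.63 + 220.70 - 310.53 = 547.13
Trade balance = 1143.29 + 547.13 = 1690.42
(Excluded from the trade balance — financial account: foreign purchases of equities on the domestic stock exchange 625.39, acquisition of a foreign subsidiary by a resident firm (outward FDI) 870.51, new loans extended by domestic banks to foreign borrowers 765.91, increase in resident deposits held at foreign banks 459.41; primary income: compensation paid to foreign seasonal workers 51.71, dividends received from foreign subsidiaries of resident firms 349.34; secondary income: official development assistance provided to other countries 69.36, personal remittances sent abroad by immigrant workers 348.26; capital account: debt forgiveness received from foreign official creditors 119.38.)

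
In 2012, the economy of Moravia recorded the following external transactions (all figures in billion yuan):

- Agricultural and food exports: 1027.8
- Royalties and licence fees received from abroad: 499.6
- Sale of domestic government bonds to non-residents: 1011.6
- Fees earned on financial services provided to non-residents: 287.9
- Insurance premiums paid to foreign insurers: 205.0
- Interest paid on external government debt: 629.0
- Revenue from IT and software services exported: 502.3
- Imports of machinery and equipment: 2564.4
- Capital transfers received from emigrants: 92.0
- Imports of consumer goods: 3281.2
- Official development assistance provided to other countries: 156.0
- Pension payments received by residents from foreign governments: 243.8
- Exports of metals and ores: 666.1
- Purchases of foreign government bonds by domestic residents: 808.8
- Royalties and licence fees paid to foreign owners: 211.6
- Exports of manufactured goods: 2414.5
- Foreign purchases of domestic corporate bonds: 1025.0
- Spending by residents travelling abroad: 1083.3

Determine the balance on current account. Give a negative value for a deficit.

-2488.5

Goods: 666.1 + 1027.8 - 3281.2 + 2414.5 - 2564.4 = -1737.2
Services: 502.3 + 499.6 - 211.6 + 287.9 - 1083.3 - 205.0 = -210.1
Primary income: -629.0
Secondary income: 243.8 - 156.0 = 87.8
Current account = (-1737.2) + (-210.1) + (-629.0) + 87.8 = -2488.5
(Excluded from the current account — financial account: sale of domestic government bonds to non-residents 1011.6, purchases of foreign government bonds by domestic residents 808.8, foreign purchases of domestic corporate bonds 1025.0; capital account: capital transfers received from emigrants 92.0.)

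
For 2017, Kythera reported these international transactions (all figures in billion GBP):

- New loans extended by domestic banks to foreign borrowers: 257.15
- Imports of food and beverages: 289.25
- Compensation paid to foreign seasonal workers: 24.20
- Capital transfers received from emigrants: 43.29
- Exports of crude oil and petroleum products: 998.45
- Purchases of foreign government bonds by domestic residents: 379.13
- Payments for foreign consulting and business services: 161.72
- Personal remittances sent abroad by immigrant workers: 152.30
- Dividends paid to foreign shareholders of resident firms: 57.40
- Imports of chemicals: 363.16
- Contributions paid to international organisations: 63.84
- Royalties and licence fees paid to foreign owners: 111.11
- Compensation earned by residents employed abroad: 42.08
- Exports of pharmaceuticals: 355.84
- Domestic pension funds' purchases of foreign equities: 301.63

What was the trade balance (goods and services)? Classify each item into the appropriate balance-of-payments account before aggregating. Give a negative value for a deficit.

429.05

Goods: -289.25 - 363.16 + 998.45 + 355.84 = 701.88
Services: -161.72 - 111.11 = -272.83
Trade balance = 701.88 + (-272.83) = 429.05
(Excluded from the trade balance — financial account: new loans extended by domestic banks to foreign borrowers 257.15, purchases of foreign government bonds by domestic residents 379.13, domestic pension funds' purchases of foreign equities 301.63; primary income: compensation paid to foreign seasonal workers 24.20, dividends paid to foreign shareholders of resident firms 57.40, compensation earned by residents employed abroad 42.08; capital account: capital transfers received from emigrants 43.29; secondary income: personal remittances sent abroad by immigrant workers 152.30, contributions paid to international organisations 63.84.)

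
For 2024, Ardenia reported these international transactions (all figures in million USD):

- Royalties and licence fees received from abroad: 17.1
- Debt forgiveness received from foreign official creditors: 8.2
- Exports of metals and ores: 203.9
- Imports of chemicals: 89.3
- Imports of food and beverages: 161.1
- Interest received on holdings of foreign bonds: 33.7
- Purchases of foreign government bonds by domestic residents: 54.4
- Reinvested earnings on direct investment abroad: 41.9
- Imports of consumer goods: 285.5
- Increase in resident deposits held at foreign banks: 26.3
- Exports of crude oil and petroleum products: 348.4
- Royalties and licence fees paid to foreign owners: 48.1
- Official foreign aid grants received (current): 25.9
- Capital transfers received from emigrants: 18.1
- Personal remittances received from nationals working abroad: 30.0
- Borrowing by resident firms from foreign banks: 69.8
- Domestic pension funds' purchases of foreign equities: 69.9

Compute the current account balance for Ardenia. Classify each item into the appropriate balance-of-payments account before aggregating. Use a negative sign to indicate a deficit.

116.9

Goods: 203.9 + 348.4 - 285.5 - 89.3 - 161.1 = 16.4
Services: -48.1 + 17.1 = -31.0
Primary income: 33.7 + 41.9 = 75.6
Secondary income: 25.9 + 30.0 = 55.9
Current account = 16.4 + (-31.0) + 75.6 + 55.9 = 116.9
(Excluded from the current account — capital account: debt forgiveness received from foreign official creditors 8.2, capital transfers received from emigrants 18.1; financial account: purchases of foreign government bonds by domestic residents 54.4, increase in resident deposits held at foreign banks 26.3, borrowing by resident firms from foreign banks 69.8, domestic pension funds' purchases of foreign equities 69.9.)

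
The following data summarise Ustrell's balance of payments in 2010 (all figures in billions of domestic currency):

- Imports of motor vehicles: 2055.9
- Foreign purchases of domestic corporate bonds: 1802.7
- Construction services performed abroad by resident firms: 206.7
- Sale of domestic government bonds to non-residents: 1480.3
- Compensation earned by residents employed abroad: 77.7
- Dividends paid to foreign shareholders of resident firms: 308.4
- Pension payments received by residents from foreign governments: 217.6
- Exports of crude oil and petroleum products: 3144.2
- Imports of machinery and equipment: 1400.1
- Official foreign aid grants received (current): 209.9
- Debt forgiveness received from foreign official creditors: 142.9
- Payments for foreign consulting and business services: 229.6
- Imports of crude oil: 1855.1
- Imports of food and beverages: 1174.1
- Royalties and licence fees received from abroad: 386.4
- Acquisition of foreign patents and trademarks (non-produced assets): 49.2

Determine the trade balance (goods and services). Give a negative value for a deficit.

-2977.5

Goods: -1400.1 - 2055.9 - 1855.1 - 1174.1 + 3144.2 = -3341.0
Services: -229.6 + 386.4 + 206.7 = 363.5
Trade balance = -3341.0 + 363.5 = -2977.5
(Excluded from the trade balance — financial account: foreign purchases of domestic corporate bonds 1802.7, sale of domestic government bonds to non-residents 1480.3; primary income: compensation earned by residents employed abroad 77.7, dividends paid to foreign shareholders of resident firms 308.4; secondary income: pension payments received by residents from foreign governments 217.6, official foreign aid grants received (current) 209.9; capital account: debt forgiveness received from foreign official creditors 142.9, acquisition of foreign patents and trademarks (non-produced assets) 49.2.)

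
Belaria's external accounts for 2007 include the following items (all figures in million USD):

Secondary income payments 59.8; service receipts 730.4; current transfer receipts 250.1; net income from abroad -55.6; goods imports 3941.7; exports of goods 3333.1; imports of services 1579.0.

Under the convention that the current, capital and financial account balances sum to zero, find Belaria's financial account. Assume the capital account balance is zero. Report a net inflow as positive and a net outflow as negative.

1322.5

Goods balance = 3333.1 - 3941.7 = -608.6
Services balance = 730.4 - 1579.0 = -848.6
Trade balance (goods + services) = -608.6 + (-848.6) = -1457.2
Net primary income = -55.6
Net secondary income = 250.1 - 59.8 = 190.3
Current account = -1457.2 + (-55.6) + 190.3 = -1322.5
Financial account = -(-1322.5) = 1322.5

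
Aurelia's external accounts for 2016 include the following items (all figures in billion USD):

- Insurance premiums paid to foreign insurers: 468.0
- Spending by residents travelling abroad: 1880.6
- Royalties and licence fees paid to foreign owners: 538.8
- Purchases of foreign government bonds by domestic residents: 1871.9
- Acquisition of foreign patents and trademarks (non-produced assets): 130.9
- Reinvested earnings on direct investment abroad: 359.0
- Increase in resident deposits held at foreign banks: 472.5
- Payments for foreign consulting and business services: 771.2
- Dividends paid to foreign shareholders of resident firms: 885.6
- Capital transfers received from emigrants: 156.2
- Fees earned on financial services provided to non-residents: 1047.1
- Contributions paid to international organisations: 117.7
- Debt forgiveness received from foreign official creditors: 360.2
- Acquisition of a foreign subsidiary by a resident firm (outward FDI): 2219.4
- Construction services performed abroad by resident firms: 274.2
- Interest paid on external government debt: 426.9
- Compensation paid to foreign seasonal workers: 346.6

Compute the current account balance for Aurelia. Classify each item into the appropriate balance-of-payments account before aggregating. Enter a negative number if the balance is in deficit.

-3755.1

Services: -1880.6 + 1047.1 - 771.2 + 274.2 - 468.0 - 538.8 = -2337.3
Primary income: -885.6 - 426.9 + 359.0 - 346.6 = -1300.1
Secondary income: -117.7
Current account = (-2337.3) + (-1300.1) + (-117.7) = -3755.1
(Excluded from the current account — financial account: purchases of foreign government bonds by domestic residents 1871.9, increase in resident deposits held at foreign banks 472.5, acquisition of a foreign subsidiary by a resident firm (outward FDI) 2219.4; capital account: acquisition of foreign patents and trademarks (non-produced assets) 130.9, capital transfers received from emigrants 156.2, debt forgiveness received from foreign official creditors 360.2.)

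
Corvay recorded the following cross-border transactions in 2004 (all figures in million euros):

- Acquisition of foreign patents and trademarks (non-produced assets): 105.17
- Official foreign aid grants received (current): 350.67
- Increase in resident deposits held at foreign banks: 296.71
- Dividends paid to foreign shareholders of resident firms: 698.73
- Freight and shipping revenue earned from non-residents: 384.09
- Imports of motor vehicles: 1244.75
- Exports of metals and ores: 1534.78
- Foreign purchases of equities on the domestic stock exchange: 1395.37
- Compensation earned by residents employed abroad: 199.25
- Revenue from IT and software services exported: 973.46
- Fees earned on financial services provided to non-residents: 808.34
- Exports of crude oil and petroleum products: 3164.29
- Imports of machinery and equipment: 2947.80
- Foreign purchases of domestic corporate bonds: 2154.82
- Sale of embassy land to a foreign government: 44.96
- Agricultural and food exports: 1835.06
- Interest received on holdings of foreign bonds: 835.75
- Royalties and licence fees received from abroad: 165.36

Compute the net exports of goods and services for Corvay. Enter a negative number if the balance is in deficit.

Goods: 1835.06 - 2947.80 + 3164.29 - 1244.75 + 1534.78 = 2341.58
Services: 973.46 + 384.09 + 808.34 + 165.36 = 2331.25
Trade balance = 2341.58 + 2331.25 = 4672.83
(Excluded from the trade balance — capital account: acquisition of foreign patents and trademarks (non-produced assets) 105.17, sale of embassy land to a foreign government 44.96; secondary income: official foreign aid grants received (current) 350.67; financial account: increase in resident deposits held at foreign banks 296.71, foreign purchases of equities on the domestic stock exchange 1395.37, foreign purchases of domestic corporate bonds 2154.82; primary income: dividends paid to foreign shareholders of resident firms 698.73, compensation earned by residents employed abroad 199.25, interest received on holdings of foreign bonds 835.75.)

4672.83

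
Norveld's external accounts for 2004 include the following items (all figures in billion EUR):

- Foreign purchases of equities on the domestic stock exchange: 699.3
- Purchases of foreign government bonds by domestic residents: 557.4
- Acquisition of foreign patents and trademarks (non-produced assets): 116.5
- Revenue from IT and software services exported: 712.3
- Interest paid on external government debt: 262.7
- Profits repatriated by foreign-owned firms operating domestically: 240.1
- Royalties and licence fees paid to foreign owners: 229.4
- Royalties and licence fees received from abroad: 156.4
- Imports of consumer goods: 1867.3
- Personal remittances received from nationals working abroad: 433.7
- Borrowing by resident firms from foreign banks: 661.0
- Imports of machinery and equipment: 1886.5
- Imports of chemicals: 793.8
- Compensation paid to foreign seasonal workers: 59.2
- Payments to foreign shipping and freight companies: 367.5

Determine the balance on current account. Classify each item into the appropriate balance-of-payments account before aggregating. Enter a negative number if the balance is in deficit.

-4404.1

Goods: -1867.3 - 793.8 - 1886.5 = -4547.6
Services: -229.4 - 367.5 + 712.3 + 156.4 = 271.8
Primary income: -262.7 - 240.1 - 59.2 = -562.0
Secondary income: 433.7
Current account = (-4547.6) + 271.8 + (-562.0) + 433.7 = -4404.1
(Excluded from the current account — financial account: foreign purchases of equities on the domestic stock exchange 699.3, purchases of foreign government bonds by domestic residents 557.4, borrowing by resident firms from foreign banks 661.0; capital account: acquisition of foreign patents and trademarks (non-produced assets) 116.5.)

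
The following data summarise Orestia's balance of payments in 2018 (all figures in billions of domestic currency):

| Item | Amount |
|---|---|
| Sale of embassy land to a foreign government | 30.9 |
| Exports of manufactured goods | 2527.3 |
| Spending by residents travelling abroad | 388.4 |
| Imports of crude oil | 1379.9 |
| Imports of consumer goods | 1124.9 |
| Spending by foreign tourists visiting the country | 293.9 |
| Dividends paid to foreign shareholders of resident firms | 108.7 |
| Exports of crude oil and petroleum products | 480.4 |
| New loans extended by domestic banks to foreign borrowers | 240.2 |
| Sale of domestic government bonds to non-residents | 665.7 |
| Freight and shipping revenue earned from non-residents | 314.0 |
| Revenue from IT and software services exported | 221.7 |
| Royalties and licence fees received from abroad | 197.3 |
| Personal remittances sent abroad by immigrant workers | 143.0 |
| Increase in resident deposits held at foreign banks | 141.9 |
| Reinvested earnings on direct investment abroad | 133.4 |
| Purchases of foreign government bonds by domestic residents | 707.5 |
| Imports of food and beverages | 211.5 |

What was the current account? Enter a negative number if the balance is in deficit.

811.6

Goods: -211.5 + 480.4 - 1124.9 - 1379.9 + 2527.3 = 291.4
Services: -388.4 + 221.7 + 314.0 + 197.3 + 293.9 = 638.5
Primary income: 133.4 - 108.7 = 24.7
Secondary income: -143.0
Current account = 291.4 + 638.5 + 24.7 + (-143.0) = 811.6
(Excluded from the current account — capital account: sale of embassy land to a foreign government 30.9; financial account: new loans extended by domestic banks to foreign borrowers 240.2, sale of domestic government bonds to non-residents 665.7, increase in resident deposits held at foreign banks 141.9, purchases of foreign government bonds by domestic residents 707.5.)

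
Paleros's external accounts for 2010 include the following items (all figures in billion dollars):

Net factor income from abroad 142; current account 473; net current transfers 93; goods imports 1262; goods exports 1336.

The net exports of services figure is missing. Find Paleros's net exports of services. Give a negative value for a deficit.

164

Current account = goods balance + services balance + net primary income + net secondary income
Sum of the known components = 309
Net exports of services = CA - (known components) = 473 - 309 = 164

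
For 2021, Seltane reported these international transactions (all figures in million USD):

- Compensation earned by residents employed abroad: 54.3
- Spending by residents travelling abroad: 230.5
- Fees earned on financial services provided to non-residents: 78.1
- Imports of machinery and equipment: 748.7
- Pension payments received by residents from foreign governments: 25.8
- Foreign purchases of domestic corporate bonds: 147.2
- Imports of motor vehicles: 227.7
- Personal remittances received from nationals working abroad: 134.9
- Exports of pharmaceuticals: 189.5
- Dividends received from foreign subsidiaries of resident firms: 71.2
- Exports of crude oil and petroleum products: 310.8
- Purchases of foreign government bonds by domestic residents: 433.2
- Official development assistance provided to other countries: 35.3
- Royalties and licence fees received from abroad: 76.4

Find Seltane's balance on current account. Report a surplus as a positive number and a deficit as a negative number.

-301.2

Goods: 310.8 - 227.7 + 189.5 - 748.7 = -476.1
Services: 78.1 - 230.5 + 76.4 = -76.0
Primary income: 54.3 + 71.2 = 125.5
Secondary income: 25.8 + 134.9 - 35.3 = 125.4
Current account = (-476.1) + (-76.0) + 125.5 + 125.4 = -301.2
(Excluded from the current account — financial account: foreign purchases of domestic corporate bonds 147.2, purchases of foreign government bonds by domestic residents 433.2.)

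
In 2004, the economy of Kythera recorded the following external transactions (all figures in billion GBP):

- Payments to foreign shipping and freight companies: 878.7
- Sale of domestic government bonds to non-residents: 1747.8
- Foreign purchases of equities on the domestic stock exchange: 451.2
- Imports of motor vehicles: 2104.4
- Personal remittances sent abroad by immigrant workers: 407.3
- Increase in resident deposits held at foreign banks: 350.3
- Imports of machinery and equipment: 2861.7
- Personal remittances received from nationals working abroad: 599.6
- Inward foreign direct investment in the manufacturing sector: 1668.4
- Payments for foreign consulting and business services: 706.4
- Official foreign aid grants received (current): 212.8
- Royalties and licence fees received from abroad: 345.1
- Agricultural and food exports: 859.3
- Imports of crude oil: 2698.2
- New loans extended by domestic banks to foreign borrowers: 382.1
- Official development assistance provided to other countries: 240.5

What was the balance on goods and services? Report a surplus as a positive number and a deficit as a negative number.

-8045.0

Goods: -2104.4 - 2698.2 - 2861.7 + 859.3 = -6805.0
Services: 345.1 - 878.7 - 706.4 = -1240.0
Trade balance = -6805.0 + (-1240.0) = -8045.0
(Excluded from the trade balance — financial account: sale of domestic government bonds to non-residents 1747.8, foreign purchases of equities on the domestic stock exchange 451.2, increase in resident deposits held at foreign banks 350.3, inward foreign direct investment in the manufacturing sector 1668.4, new loans extended by domestic banks to foreign borrowers 382.1; secondary income: personal remittances sent abroad by immigrant workers 407.3, personal remittances received from nationals working abroad 599.6, official foreign aid grants received (current) 212.8, official development assistance provided to other countries 240.5.)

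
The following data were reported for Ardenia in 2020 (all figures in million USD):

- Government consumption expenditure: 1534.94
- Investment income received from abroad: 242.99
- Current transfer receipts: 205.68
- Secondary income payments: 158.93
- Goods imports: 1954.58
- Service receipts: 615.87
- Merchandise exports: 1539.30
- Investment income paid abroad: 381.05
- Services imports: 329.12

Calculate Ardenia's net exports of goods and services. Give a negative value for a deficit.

-128.53

Goods balance = 1539.30 - 1954.58 = -415.28
Services balance = 615.87 - 329.12 = 286.75
Trade balance (goods + services) = -415.28 + 286.75 = -128.53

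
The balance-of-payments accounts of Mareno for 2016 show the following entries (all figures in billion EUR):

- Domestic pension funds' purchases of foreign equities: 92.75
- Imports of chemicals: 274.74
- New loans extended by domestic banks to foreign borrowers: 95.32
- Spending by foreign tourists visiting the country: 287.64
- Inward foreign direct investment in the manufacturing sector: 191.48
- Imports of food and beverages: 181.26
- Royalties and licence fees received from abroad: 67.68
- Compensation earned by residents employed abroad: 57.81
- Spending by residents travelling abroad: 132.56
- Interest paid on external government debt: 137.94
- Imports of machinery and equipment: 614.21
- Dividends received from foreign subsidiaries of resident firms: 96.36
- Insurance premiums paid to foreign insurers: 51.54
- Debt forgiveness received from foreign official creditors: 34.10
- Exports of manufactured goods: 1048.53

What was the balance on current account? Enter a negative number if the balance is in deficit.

165.77

Goods: -181.26 - 614.21 - 274.74 + 1048.53 = -21.68
Services: -51.54 - 132.56 + 67.68 + 287.64 = 171.22
Primary income: 96.36 + 57.81 - 137.94 = 16.23
Current account = (-21.68) + 171.22 + 16.23 = 165.77
(Excluded from the current account — financial account: domestic pension funds' purchases of foreign equities 92.75, new loans extended by domestic banks to foreign borrowers 95.32, inward foreign direct investment in the manufacturing sector 191.48; capital account: debt forgiveness received from foreign official creditors 34.10.)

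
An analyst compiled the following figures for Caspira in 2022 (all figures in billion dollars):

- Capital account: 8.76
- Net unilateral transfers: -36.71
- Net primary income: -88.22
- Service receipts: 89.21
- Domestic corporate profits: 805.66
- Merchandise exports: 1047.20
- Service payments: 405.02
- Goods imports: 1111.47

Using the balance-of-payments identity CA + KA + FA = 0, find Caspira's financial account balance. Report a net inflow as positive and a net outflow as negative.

Goods balance = 1047.20 - 1111.47 = -64.27
Services balance = 89.21 - 405.02 = -315.81
Trade balance (goods + services) = -64.27 + (-315.81) = -380.08
Net primary income = -88.22
Net secondary income = -36.71
Current account = -380.08 + (-88.22) + (-36.71) = -505.01
Financial account = -(-505.01 + 8.76) = 496.25

496.25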